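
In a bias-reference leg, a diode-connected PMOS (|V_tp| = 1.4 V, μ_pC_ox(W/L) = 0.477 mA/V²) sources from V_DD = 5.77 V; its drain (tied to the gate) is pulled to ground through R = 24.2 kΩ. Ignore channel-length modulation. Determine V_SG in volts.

With gate tied to drain, V_SG = V_SD ≥ V_SG − |V_tp|, so the device is in saturation.
KCL at the drain: ½ k_p (V_SG − |V_tp|)² = (V_DD − V_SG)/R.
Let x = V_SG − 1.4. Then 5.77 x² + x − 4.37 = 0, giving x = 0.788 V (positive root), so V_SG = 2.19 V.
I_D = (V_DD − V_SG)/R = (5.77 − 2.19) / 24.2 = 0.148 mA.

V_SG = 2.19 V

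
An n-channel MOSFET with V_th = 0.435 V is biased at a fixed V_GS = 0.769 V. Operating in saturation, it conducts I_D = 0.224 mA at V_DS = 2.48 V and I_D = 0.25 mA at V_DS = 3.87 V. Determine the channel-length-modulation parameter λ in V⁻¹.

λ = 0.105 V⁻¹

With V_GS fixed, I_D ∝ (1 + λ V_DS) in saturation, so I_D2/I_D1 = (1 + λ V_DS2)/(1 + λ V_DS1).
0.25/0.224 = 1.116 = (1 + 3.87 λ)/(1 + 2.48 λ).
Solving: λ (I_D1 V_DS2 − I_D2 V_DS1) = I_D2 − I_D1, so λ = (0.25 − 0.224) / (0.224 × 3.87 − 0.25 × 2.48) = 0.026 / 0.247 = 0.105 V⁻¹.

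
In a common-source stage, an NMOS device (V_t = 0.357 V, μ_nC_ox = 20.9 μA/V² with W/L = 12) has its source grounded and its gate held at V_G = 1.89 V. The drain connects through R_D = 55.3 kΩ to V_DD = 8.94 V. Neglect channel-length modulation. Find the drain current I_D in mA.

V_GS = V_G = 1.89 V, so V_ov = 1.89 − 0.357 = 1.53 V.
k_n = μ_nC_ox · (W/L) = 0.2508 mA/V².
Assume saturation: I_D = ½ k_n V_ov² = 0.5 × 0.2508 × 1.53² = 0.295 mA, giving V_DS = V_DD − I_D R_D = 8.94 − 0.295 × 55.3 = -7.36 V.
But -7.36 V < V_ov = 1.53 V, so the device is actually in triode.
In triode I_D = k_n[V_ov V_DS − ½ V_DS²] and I_D = (V_DD − V_DS)/R_D. Equating: 6.93 V_DS² − 22.26 V_DS + 8.94 = 0, giving V_DS = 0.471 V (the root below V_ov).
I_D = (8.94 − 0.471) / 55.3 = 0.153 mA.

I_D = 0.153 mA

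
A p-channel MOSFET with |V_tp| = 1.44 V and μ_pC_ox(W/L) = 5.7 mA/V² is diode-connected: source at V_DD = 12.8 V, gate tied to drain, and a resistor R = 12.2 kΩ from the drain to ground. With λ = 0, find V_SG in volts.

V_SG = 2.00 V

With gate tied to drain, V_SG = V_SD ≥ V_SG − |V_tp|, so the device is in saturation.
KCL at the drain: ½ k_p (V_SG − |V_tp|)² = (V_DD − V_SG)/R.
Let x = V_SG − 1.44. Then 34.8 x² + x − 11.36 = 0, giving x = 0.557 V (positive root), so V_SG = 2 V.
I_D = (V_DD − V_SG)/R = (12.8 − 2) / 12.2 = 0.885 mA.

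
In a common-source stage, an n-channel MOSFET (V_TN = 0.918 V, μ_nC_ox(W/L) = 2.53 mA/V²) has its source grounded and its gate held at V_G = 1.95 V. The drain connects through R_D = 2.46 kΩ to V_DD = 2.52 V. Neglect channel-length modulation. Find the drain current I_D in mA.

V_GS = V_G = 1.95 V, so V_ov = 1.95 − 0.918 = 1.03 V.
Assume saturation: I_D = ½ k_n V_ov² = 0.5 × 2.53 × 1.03² = 1.35 mA, giving V_DS = V_DD − I_D R_D = 2.52 − 1.35 × 2.46 = -0.794 V.
But -0.794 V < V_ov = 1.03 V, so the device is actually in triode.
In triode I_D = k_n[V_ov V_DS − ½ V_DS²] and I_D = (V_DD − V_DS)/R_D. Equating: 3.11 V_DS² − 7.423 V_DS + 2.52 = 0, giving V_DS = 0.41 V (the root below V_ov).
I_D = (2.52 − 0.41) / 2.46 = 0.858 mA.

I_D = 0.858 mA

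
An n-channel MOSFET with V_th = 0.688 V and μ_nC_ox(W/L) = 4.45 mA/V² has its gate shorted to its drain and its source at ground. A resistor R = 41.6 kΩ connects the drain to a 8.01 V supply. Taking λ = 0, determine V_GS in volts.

With gate tied to drain, V_GS = V_DS ≥ V_GS − V_th, so the device is in saturation.
KCL at the drain: ½ k_n (V_GS − V_th)² = (V_DD − V_GS)/R.
Let x = V_GS − 0.688. Then 92.6 x² + x − 7.322 = 0, giving x = 0.276 V (positive root), so V_GS = 0.964 V.
I_D = (V_DD − V_GS)/R = (8.01 − 0.964) / 41.6 = 0.169 mA.

V_GS = 0.964 V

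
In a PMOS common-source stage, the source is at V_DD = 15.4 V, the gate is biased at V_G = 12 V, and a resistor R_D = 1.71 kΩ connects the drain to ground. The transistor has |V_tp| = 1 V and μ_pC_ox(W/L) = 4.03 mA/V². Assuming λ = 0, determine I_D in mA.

I_D = 8.35 mA

V_SG = V_DD − V_G = 15.4 − 12 = 3.4 V, so V_ov = 3.4 − 1 = 2.4 V.
Assume saturation: I_D = ½ k_p V_ov² = 0.5 × 4.03 × 2.4² = 11.6 mA, giving V_SD = V_DD − I_D R_D = 15.4 − 11.6 × 1.71 = -4.45 V.
But -4.45 V < V_ov = 2.4 V, so the device is actually in triode.
In triode I_D = k_p[V_ov V_SD − ½ V_SD²] and I_D = (V_DD − V_SD)/R_D. Equating: 3.45 V_SD² − 17.54 V_SD + 15.4 = 0, giving V_SD = 1.13 V (the root below V_ov).
I_D = (15.4 − 1.13) / 1.71 = 8.35 mA.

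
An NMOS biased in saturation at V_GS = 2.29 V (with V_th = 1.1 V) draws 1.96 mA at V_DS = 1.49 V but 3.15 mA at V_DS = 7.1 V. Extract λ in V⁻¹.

λ = 0.129 V⁻¹

With V_GS fixed, I_D ∝ (1 + λ V_DS) in saturation, so I_D2/I_D1 = (1 + λ V_DS2)/(1 + λ V_DS1).
3.15/1.96 = 1.607 = (1 + 7.1 λ)/(1 + 1.49 λ).
Solving: λ (I_D1 V_DS2 − I_D2 V_DS1) = I_D2 − I_D1, so λ = (3.15 − 1.96) / (1.96 × 7.1 − 3.15 × 1.49) = 1.19 / 9.22 = 0.129 V⁻¹.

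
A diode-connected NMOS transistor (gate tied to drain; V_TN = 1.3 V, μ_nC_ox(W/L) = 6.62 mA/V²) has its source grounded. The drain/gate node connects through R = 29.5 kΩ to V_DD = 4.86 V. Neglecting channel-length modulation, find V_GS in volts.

V_GS = 1.49 V

With gate tied to drain, V_GS = V_DS ≥ V_GS − V_TN, so the device is in saturation.
KCL at the drain: ½ k_n (V_GS − V_TN)² = (V_DD − V_GS)/R.
Let x = V_GS − 1.3. Then 97.6 x² + x − 3.56 = 0, giving x = 0.186 V (positive root), so V_GS = 1.49 V.
I_D = (V_DD − V_GS)/R = (4.86 − 1.49) / 29.5 = 0.114 mA.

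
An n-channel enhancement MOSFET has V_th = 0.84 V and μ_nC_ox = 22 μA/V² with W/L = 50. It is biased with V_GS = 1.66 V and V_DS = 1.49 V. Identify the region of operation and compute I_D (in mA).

k_n = μ_nC_ox · (W/L) = 1.1 mA/V².
V_ov = V_GS − V_th = 1.66 − 0.84 = 0.82 V.
Since V_DS = 1.49 V ≥ V_ov = 0.82 V, the device is in saturation.
I_D = ½ k_n V_ov² = 0.5 × 1.1 × 0.82² = 0.37 mA.

Saturation; I_D = 0.370 mA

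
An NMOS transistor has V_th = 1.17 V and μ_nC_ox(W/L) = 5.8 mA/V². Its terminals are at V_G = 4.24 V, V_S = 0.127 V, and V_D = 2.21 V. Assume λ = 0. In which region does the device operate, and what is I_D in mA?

V_GS = V_G − V_S = 4.24 − 0.127 = 4.11 V; V_DS = V_D − V_S = 2.21 − 0.127 = 2.08 V.
V_ov = V_GS − V_th = 4.11 − 1.17 = 2.94 V.
Since V_DS = 2.08 V < V_ov = 2.94 V, the device is in the triode region.
I_D = k_n [V_ov · V_DS − ½ V_DS²] = 5.8 × [2.94 × 2.08 − 0.5 × 2.08²] = 23 mA.

Triode; I_D = 23.0 mA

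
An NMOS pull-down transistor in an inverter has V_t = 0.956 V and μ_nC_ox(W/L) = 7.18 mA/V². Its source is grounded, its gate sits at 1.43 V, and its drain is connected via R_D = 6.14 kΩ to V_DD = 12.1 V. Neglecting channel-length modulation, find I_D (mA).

V_GS = V_G = 1.43 V, so V_ov = 1.43 − 0.956 = 0.474 V.
Assume saturation: I_D = ½ k_n V_ov² = 0.5 × 7.18 × 0.474² = 0.807 mA, giving V_DS = V_DD − I_D R_D = 12.1 − 0.807 × 6.14 = 7.15 V.
V_DS = 7.15 V ≥ V_ov = 0.474 V, confirming saturation.

I_D = 0.807 mA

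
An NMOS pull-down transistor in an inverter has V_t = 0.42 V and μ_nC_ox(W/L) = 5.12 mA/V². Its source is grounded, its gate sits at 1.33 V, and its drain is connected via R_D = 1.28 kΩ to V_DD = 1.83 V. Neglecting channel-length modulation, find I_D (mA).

I_D = 1.19 mA

V_GS = V_G = 1.33 V, so V_ov = 1.33 − 0.42 = 0.91 V.
Assume saturation: I_D = ½ k_n V_ov² = 0.5 × 5.12 × 0.91² = 2.12 mA, giving V_DS = V_DD − I_D R_D = 1.83 − 2.12 × 1.28 = -0.884 V.
But -0.884 V < V_ov = 0.91 V, so the device is actually in triode.
In triode I_D = k_n[V_ov V_DS − ½ V_DS²] and I_D = (V_DD − V_DS)/R_D. Equating: 3.28 V_DS² − 6.964 V_DS + 1.83 = 0, giving V_DS = 0.307 V (the root below V_ov).
I_D = (1.83 − 0.307) / 1.28 = 1.19 mA.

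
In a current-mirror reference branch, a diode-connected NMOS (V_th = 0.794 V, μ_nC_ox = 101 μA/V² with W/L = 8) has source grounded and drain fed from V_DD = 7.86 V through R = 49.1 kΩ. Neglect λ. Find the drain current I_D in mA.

I_D = 0.132 mA

With gate tied to drain, V_GS = V_DS ≥ V_GS − V_th, so the device is in saturation.
k_n = μ_nC_ox · (W/L) = 0.808 mA/V².
KCL at the drain: ½ k_n (V_GS − V_th)² = (V_DD − V_GS)/R.
Let x = V_GS − 0.794. Then 19.8 x² + x − 7.066 = 0, giving x = 0.572 V (positive root), so V_GS = 1.37 V.
I_D = (V_DD − V_GS)/R = (7.86 − 1.37) / 49.1 = 0.132 mA.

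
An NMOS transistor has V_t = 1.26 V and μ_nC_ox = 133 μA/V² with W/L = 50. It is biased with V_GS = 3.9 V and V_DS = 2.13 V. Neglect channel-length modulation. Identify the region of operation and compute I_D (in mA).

k_n = μ_nC_ox · (W/L) = 6.65 mA/V².
V_ov = V_GS − V_t = 3.9 − 1.26 = 2.64 V.
Since V_DS = 2.13 V < V_ov = 2.64 V, the device is in the triode region.
I_D = k_n [V_ov · V_DS − ½ V_DS²] = 6.65 × [2.64 × 2.13 − 0.5 × 2.13²] = 22.3 mA.

Triode; I_D = 22.3 mA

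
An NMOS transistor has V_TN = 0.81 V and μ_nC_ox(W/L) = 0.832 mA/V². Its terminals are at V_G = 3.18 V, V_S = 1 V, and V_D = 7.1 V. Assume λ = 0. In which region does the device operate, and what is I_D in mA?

Saturation; I_D = 0.781 mA

V_GS = V_G − V_S = 3.18 − 1 = 2.18 V; V_DS = V_D − V_S = 7.1 − 1 = 6.1 V.
V_ov = V_GS − V_TN = 2.18 − 0.81 = 1.37 V.
Since V_DS = 6.1 V ≥ V_ov = 1.37 V, the device is in saturation.
I_D = ½ k_n V_ov² = 0.5 × 0.832 × 1.37² = 0.781 mA.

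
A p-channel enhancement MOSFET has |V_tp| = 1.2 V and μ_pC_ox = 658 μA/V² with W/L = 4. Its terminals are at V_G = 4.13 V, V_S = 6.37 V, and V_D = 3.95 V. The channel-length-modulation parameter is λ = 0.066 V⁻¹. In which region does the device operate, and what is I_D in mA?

V_SG = V_S − V_G = 6.37 − 4.13 = 2.24 V; V_SD = V_S − V_D = 6.37 − 3.95 = 2.42 V.
k_p = μ_pC_ox · (W/L) = 2.632 mA/V².
V_ov = V_SG − |V_tp| = 2.24 − 1.2 = 1.04 V.
Since V_SD = 2.42 V ≥ V_ov = 1.04 V, the device is in saturation.
I_D = ½ k_p V_ov² (1 + λ V_SD) = 0.5 × 2.632 × 1.04² × (1 + 0.066 × 2.42) = 1.65 mA.

Saturation; I_D = 1.65 mA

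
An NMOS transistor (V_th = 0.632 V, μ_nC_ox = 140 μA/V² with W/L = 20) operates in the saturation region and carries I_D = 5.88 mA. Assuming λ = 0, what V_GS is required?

k_n = μ_nC_ox · (W/L) = 2.8 mA/V².
In saturation I_D = ½ k_n (V_GS − V_th)², so V_GS − V_th = √(2 I_D / k_n) = √(2 × 5.88 / 2.8) = 2.05 V.
V_GS = 0.632 + 2.05 = 2.68 V.

V_GS = 2.68 V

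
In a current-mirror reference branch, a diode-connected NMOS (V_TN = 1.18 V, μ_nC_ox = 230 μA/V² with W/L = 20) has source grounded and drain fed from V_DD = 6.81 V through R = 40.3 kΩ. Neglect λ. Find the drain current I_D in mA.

With gate tied to drain, V_GS = V_DS ≥ V_GS − V_TN, so the device is in saturation.
k_n = μ_nC_ox · (W/L) = 4.6 mA/V².
KCL at the drain: ½ k_n (V_GS − V_TN)² = (V_DD − V_GS)/R.
Let x = V_GS − 1.18. Then 92.7 x² + x − 5.63 = 0, giving x = 0.241 V (positive root), so V_GS = 1.42 V.
I_D = (V_DD − V_GS)/R = (6.81 − 1.42) / 40.3 = 0.134 mA.

I_D = 0.134 mA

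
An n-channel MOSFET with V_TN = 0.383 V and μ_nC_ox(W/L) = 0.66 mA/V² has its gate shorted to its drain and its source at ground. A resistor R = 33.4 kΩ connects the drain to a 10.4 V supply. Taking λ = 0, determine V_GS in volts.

V_GS = 1.29 V

With gate tied to drain, V_GS = V_DS ≥ V_GS − V_TN, so the device is in saturation.
KCL at the drain: ½ k_n (V_GS − V_TN)² = (V_DD − V_GS)/R.
Let x = V_GS − 0.383. Then 11 x² + x − 10.02 = 0, giving x = 0.909 V (positive root), so V_GS = 1.29 V.
I_D = (V_DD − V_GS)/R = (10.4 − 1.29) / 33.4 = 0.273 mA.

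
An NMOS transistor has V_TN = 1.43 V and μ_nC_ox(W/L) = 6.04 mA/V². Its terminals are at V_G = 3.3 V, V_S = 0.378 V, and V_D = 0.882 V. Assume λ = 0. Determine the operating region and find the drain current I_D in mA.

Triode; I_D = 3.77 mA

V_GS = V_G − V_S = 3.3 − 0.378 = 2.92 V; V_DS = V_D − V_S = 0.882 − 0.378 = 0.504 V.
V_ov = V_GS − V_TN = 2.92 − 1.43 = 1.49 V.
Since V_DS = 0.504 V < V_ov = 1.49 V, the device is in the triode region.
I_D = k_n [V_ov · V_DS − ½ V_DS²] = 6.04 × [1.49 × 0.504 − 0.5 × 0.504²] = 3.77 mA.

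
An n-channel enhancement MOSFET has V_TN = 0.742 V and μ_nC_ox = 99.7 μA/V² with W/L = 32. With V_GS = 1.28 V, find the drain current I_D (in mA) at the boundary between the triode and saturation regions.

I_D = 0.462 mA

At the boundary V_DS = V_ov = V_GS − V_TN = 1.28 − 0.742 = 0.538 V.
k_n = μ_nC_ox · (W/L) = 3.19 mA/V².
I_D = ½ k_n V_ov² = 0.5 × 3.19 × 0.538² = 0.462 mA.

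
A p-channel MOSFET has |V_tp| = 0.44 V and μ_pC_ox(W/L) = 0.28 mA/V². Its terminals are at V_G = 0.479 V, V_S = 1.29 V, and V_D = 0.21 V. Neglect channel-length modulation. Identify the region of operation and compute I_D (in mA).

Saturation; I_D = 0.0193 mA

V_SG = V_S − V_G = 1.29 − 0.479 = 0.811 V; V_SD = V_S − V_D = 1.29 − 0.21 = 1.08 V.
V_ov = V_SG − |V_tp| = 0.811 − 0.44 = 0.371 V.
Since V_SD = 1.08 V ≥ V_ov = 0.371 V, the device is in saturation.
I_D = ½ k_p V_ov² = 0.5 × 0.28 × 0.371² = 0.0193 mA.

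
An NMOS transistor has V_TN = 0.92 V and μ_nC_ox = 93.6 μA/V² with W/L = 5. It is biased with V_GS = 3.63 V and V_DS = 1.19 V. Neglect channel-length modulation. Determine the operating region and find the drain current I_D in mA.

k_n = μ_nC_ox · (W/L) = 0.468 mA/V².
V_ov = V_GS − V_TN = 3.63 − 0.92 = 2.71 V.
Since V_DS = 1.19 V < V_ov = 2.71 V, the device is in the triode region.
I_D = k_n [V_ov · V_DS − ½ V_DS²] = 0.468 × [2.71 × 1.19 − 0.5 × 1.19²] = 1.18 mA.

Triode; I_D = 1.18 mA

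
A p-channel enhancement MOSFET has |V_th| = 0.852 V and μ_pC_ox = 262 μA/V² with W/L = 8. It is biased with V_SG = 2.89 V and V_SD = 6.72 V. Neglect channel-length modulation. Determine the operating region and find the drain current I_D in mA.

k_p = μ_pC_ox · (W/L) = 2.096 mA/V².
V_ov = V_SG − |V_th| = 2.89 − 0.852 = 2.04 V.
Since V_SD = 6.72 V ≥ V_ov = 2.04 V, the device is in saturation.
I_D = ½ k_p V_ov² = 0.5 × 2.096 × 2.04² = 4.35 mA.

Saturation; I_D = 4.35 mA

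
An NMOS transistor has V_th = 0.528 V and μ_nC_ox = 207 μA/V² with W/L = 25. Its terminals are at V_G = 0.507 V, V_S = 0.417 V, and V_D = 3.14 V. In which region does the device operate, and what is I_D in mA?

Cutoff; I_D = 0 mA

V_GS = V_G − V_S = 0.507 − 0.417 = 0.09 V; V_DS = V_D − V_S = 3.14 − 0.417 = 2.72 V.
V_GS = 0.09 V < V_th = 0.528 V, so the transistor is in cutoff.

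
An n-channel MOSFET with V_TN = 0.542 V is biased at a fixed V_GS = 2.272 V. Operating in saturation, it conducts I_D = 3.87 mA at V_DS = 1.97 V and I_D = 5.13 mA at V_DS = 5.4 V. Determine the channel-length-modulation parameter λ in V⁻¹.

λ = 0.117 V⁻¹

With V_GS fixed, I_D ∝ (1 + λ V_DS) in saturation, so I_D2/I_D1 = (1 + λ V_DS2)/(1 + λ V_DS1).
5.13/3.87 = 1.326 = (1 + 5.4 λ)/(1 + 1.97 λ).
Solving: λ (I_D1 V_DS2 − I_D2 V_DS1) = I_D2 − I_D1, so λ = (5.13 − 3.87) / (3.87 × 5.4 − 5.13 × 1.97) = 1.26 / 10.8 = 0.117 V⁻¹.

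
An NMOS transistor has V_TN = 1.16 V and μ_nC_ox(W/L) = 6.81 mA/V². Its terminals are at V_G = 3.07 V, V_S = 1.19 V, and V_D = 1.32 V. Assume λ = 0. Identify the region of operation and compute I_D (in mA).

Triode; I_D = 0.580 mA

V_GS = V_G − V_S = 3.07 − 1.19 = 1.88 V; V_DS = V_D − V_S = 1.32 − 1.19 = 0.13 V.
V_ov = V_GS − V_TN = 1.88 − 1.16 = 0.72 V.
Since V_DS = 0.13 V < V_ov = 0.72 V, the device is in the triode region.
I_D = k_n [V_ov · V_DS − ½ V_DS²] = 6.81 × [0.72 × 0.13 − 0.5 × 0.13²] = 0.58 mA.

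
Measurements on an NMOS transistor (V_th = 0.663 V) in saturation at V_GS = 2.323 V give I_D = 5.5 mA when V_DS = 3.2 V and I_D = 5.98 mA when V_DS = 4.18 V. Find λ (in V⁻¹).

With V_GS fixed, I_D ∝ (1 + λ V_DS) in saturation, so I_D2/I_D1 = (1 + λ V_DS2)/(1 + λ V_DS1).
5.98/5.5 = 1.087 = (1 + 4.18 λ)/(1 + 3.2 λ).
Solving: λ (I_D1 V_DS2 − I_D2 V_DS1) = I_D2 − I_D1, so λ = (5.98 − 5.5) / (5.5 × 4.18 − 5.98 × 3.2) = 0.48 / 3.85 = 0.125 V⁻¹.

λ = 0.125 V⁻¹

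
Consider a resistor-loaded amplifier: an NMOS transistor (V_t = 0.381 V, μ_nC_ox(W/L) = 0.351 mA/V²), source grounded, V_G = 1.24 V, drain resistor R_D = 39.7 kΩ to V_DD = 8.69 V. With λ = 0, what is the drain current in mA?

I_D = 0.129 mA

V_GS = V_G = 1.24 V, so V_ov = 1.24 − 0.381 = 0.859 V.
Assume saturation: I_D = ½ k_n V_ov² = 0.5 × 0.351 × 0.859² = 0.129 mA, giving V_DS = V_DD − I_D R_D = 8.69 − 0.129 × 39.7 = 3.55 V.
V_DS = 3.55 V ≥ V_ov = 0.859 V, confirming saturation.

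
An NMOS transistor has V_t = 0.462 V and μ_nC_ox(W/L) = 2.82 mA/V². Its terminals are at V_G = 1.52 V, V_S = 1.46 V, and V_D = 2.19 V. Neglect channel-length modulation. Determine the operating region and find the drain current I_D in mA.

Cutoff; I_D = 0 mA

V_GS = V_G − V_S = 1.52 − 1.46 = 0.06 V; V_DS = V_D − V_S = 2.19 − 1.46 = 0.73 V.
V_GS = 0.06 V < V_t = 0.462 V, so the transistor is in cutoff.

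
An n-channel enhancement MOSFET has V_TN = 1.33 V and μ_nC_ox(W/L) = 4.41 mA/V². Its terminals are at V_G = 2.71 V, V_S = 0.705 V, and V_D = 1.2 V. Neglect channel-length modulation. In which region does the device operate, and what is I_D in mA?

V_GS = V_G − V_S = 2.71 − 0.705 = 2 V; V_DS = V_D − V_S = 1.2 − 0.705 = 0.495 V.
V_ov = V_GS − V_TN = 2 − 1.33 = 0.675 V.
Since V_DS = 0.495 V < V_ov = 0.675 V, the device is in the triode region.
I_D = k_n [V_ov · V_DS − ½ V_DS²] = 4.41 × [0.675 × 0.495 − 0.5 × 0.495²] = 0.933 mA.

Triode; I_D = 0.933 mA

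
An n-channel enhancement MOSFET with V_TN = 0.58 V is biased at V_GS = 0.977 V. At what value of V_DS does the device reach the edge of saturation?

The boundary between triode and saturation is V_DS = V_GS − V_TN = V_ov.
V_ov = 0.977 − 0.58 = 0.397 V.

V_DS,sat = 0.397 V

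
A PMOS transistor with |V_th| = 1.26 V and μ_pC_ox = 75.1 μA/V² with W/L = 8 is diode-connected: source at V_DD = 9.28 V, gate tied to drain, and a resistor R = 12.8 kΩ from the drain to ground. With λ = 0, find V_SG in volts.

V_SG = 2.58 V

With gate tied to drain, V_SG = V_SD ≥ V_SG − |V_th|, so the device is in saturation.
k_p = μ_pC_ox · (W/L) = 0.6008 mA/V².
KCL at the drain: ½ k_p (V_SG − |V_th|)² = (V_DD − V_SG)/R.
Let x = V_SG − 1.26. Then 3.85 x² + x − 8.02 = 0, giving x = 1.32 V (positive root), so V_SG = 2.58 V.
I_D = (V_DD − V_SG)/R = (9.28 − 2.58) / 12.8 = 0.523 mA.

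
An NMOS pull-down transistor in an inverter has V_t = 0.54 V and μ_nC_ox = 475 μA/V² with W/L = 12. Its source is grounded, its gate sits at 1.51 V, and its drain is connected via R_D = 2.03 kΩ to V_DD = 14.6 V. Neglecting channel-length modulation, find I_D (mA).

V_GS = V_G = 1.51 V, so V_ov = 1.51 − 0.54 = 0.97 V.
k_n = μ_nC_ox · (W/L) = 5.7 mA/V².
Assume saturation: I_D = ½ k_n V_ov² = 0.5 × 5.7 × 0.97² = 2.68 mA, giving V_DS = V_DD − I_D R_D = 14.6 − 2.68 × 2.03 = 9.16 V.
V_DS = 9.16 V ≥ V_ov = 0.97 V, confirming saturation.

I_D = 2.68 mA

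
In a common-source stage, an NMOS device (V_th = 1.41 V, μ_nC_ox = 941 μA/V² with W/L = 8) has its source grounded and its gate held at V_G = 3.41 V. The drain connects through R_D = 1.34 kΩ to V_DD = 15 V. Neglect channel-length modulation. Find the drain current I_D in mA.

V_GS = V_G = 3.41 V, so V_ov = 3.41 − 1.41 = 2 V.
k_n = μ_nC_ox · (W/L) = 7.528 mA/V².
Assume saturation: I_D = ½ k_n V_ov² = 0.5 × 7.528 × 2² = 15.1 mA, giving V_DS = V_DD − I_D R_D = 15 − 15.1 × 1.34 = -5.18 V.
But -5.18 V < V_ov = 2 V, so the device is actually in triode.
In triode I_D = k_n[V_ov V_DS − ½ V_DS²] and I_D = (V_DD − V_DS)/R_D. Equating: 5.04 V_DS² − 21.18 V_DS + 15 = 0, giving V_DS = 0.902 V (the root below V_ov).
I_D = (15 − 0.902) / 1.34 = 10.5 mA.

I_D = 10.5 mA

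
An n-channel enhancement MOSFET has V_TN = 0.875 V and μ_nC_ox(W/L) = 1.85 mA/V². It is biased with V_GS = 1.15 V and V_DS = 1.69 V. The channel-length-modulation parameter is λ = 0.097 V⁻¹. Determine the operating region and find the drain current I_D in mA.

Saturation; I_D = 0.0814 mA

V_ov = V_GS − V_TN = 1.15 − 0.875 = 0.275 V.
Since V_DS = 1.69 V ≥ V_ov = 0.275 V, the device is in saturation.
I_D = ½ k_n V_ov² (1 + λ V_DS) = 0.5 × 1.85 × 0.275² × (1 + 0.097 × 1.69) = 0.0814 mA.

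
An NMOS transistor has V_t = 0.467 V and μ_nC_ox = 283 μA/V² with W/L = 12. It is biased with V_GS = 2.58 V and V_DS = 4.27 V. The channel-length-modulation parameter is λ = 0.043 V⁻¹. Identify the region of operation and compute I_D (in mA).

k_n = μ_nC_ox · (W/L) = 3.396 mA/V².
V_ov = V_GS − V_t = 2.58 − 0.467 = 2.11 V.
Since V_DS = 4.27 V ≥ V_ov = 2.11 V, the device is in saturation.
I_D = ½ k_n V_ov² (1 + λ V_DS) = 0.5 × 3.396 × 2.11² × (1 + 0.043 × 4.27) = 8.97 mA.

Saturation; I_D = 8.97 mA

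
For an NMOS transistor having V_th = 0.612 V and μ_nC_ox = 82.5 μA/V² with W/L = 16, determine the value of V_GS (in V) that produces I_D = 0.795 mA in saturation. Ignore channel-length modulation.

V_GS = 1.71 V

k_n = μ_nC_ox · (W/L) = 1.32 mA/V².
In saturation I_D = ½ k_n (V_GS − V_th)², so V_GS − V_th = √(2 I_D / k_n) = √(2 × 0.795 / 1.32) = 1.1 V.
V_GS = 0.612 + 1.1 = 1.71 V.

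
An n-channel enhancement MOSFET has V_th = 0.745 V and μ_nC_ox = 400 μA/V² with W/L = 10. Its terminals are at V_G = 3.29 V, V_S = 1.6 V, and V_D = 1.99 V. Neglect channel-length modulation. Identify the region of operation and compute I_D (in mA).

V_GS = V_G − V_S = 3.29 − 1.6 = 1.69 V; V_DS = V_D − V_S = 1.99 − 1.6 = 0.39 V.
k_n = μ_nC_ox · (W/L) = 4 mA/V².
V_ov = V_GS − V_th = 1.69 − 0.745 = 0.945 V.
Since V_DS = 0.39 V < V_ov = 0.945 V, the device is in the triode region.
I_D = k_n [V_ov · V_DS − ½ V_DS²] = 4 × [0.945 × 0.39 − 0.5 × 0.39²] = 1.17 mA.

Triode; I_D = 1.17 mA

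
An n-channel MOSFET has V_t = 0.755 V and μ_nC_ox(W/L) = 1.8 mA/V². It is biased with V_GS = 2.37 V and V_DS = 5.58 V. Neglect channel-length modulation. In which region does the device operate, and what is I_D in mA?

Saturation; I_D = 2.35 mA

V_ov = V_GS − V_t = 2.37 − 0.755 = 1.62 V.
Since V_DS = 5.58 V ≥ V_ov = 1.62 V, the device is in saturation.
I_D = ½ k_n V_ov² = 0.5 × 1.8 × 1.62² = 2.35 mA.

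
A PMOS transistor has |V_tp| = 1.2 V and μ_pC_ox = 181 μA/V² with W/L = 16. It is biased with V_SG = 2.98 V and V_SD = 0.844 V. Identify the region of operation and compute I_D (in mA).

Triode; I_D = 3.32 mA

k_p = μ_pC_ox · (W/L) = 2.896 mA/V².
V_ov = V_SG − |V_tp| = 2.98 − 1.2 = 1.78 V.
Since V_SD = 0.844 V < V_ov = 1.78 V, the device is in the triode region.
I_D = k_p [V_ov · V_SD − ½ V_SD²] = 2.896 × [1.78 × 0.844 − 0.5 × 0.844²] = 3.32 mA.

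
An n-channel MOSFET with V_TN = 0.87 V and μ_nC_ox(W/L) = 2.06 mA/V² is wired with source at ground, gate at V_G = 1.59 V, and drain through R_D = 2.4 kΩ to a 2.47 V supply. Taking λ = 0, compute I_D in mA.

I_D = 0.534 mA

V_GS = V_G = 1.59 V, so V_ov = 1.59 − 0.87 = 0.72 V.
Assume saturation: I_D = ½ k_n V_ov² = 0.5 × 2.06 × 0.72² = 0.534 mA, giving V_DS = V_DD − I_D R_D = 2.47 − 0.534 × 2.4 = 1.19 V.
V_DS = 1.19 V ≥ V_ov = 0.72 V, confirming saturation.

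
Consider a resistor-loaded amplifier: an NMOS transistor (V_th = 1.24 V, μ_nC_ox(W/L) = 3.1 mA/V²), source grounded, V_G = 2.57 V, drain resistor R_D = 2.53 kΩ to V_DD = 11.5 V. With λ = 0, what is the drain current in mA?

I_D = 2.74 mA

V_GS = V_G = 2.57 V, so V_ov = 2.57 − 1.24 = 1.33 V.
Assume saturation: I_D = ½ k_n V_ov² = 0.5 × 3.1 × 1.33² = 2.74 mA, giving V_DS = V_DD − I_D R_D = 11.5 − 2.74 × 2.53 = 4.56 V.
V_DS = 4.56 V ≥ V_ov = 1.33 V, confirming saturation.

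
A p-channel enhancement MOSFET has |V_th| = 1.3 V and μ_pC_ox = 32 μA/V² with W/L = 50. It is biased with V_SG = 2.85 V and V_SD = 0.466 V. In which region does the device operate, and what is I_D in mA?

k_p = μ_pC_ox · (W/L) = 1.6 mA/V².
V_ov = V_SG − |V_th| = 2.85 − 1.3 = 1.55 V.
Since V_SD = 0.466 V < V_ov = 1.55 V, the device is in the triode region.
I_D = k_p [V_ov · V_SD − ½ V_SD²] = 1.6 × [1.55 × 0.466 − 0.5 × 0.466²] = 0.982 mA.

Triode; I_D = 0.982 mA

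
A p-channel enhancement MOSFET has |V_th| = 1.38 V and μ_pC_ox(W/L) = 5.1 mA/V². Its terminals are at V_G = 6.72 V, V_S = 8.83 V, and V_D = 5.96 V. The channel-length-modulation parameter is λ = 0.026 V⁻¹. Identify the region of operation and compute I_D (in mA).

V_SG = V_S − V_G = 8.83 − 6.72 = 2.11 V; V_SD = V_S − V_D = 8.83 − 5.96 = 2.87 V.
V_ov = V_SG − |V_th| = 2.11 − 1.38 = 0.73 V.
Since V_SD = 2.87 V ≥ V_ov = 0.73 V, the device is in saturation.
I_D = ½ k_p V_ov² (1 + λ V_SD) = 0.5 × 5.1 × 0.73² × (1 + 0.026 × 2.87) = 1.46 mA.

Saturation; I_D = 1.46 mA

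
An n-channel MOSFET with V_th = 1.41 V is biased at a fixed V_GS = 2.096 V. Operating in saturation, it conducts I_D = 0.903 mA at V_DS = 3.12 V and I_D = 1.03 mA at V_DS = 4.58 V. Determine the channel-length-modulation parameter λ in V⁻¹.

With V_GS fixed, I_D ∝ (1 + λ V_DS) in saturation, so I_D2/I_D1 = (1 + λ V_DS2)/(1 + λ V_DS1).
1.03/0.903 = 1.141 = (1 + 4.58 λ)/(1 + 3.12 λ).
Solving: λ (I_D1 V_DS2 − I_D2 V_DS1) = I_D2 − I_D1, so λ = (1.03 − 0.903) / (0.903 × 4.58 − 1.03 × 3.12) = 0.127 / 0.922 = 0.138 V⁻¹.

λ = 0.138 V⁻¹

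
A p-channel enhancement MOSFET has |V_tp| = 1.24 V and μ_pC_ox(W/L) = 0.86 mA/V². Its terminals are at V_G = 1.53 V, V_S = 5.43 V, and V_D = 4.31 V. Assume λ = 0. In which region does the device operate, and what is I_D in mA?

V_SG = V_S − V_G = 5.43 − 1.53 = 3.9 V; V_SD = V_S − V_D = 5.43 − 4.31 = 1.12 V.
V_ov = V_SG − |V_tp| = 3.9 − 1.24 = 2.66 V.
Since V_SD = 1.12 V < V_ov = 2.66 V, the device is in the triode region.
I_D = k_p [V_ov · V_SD − ½ V_SD²] = 0.86 × [2.66 × 1.12 − 0.5 × 1.12²] = 2.02 mA.

Triode; I_D = 2.02 mA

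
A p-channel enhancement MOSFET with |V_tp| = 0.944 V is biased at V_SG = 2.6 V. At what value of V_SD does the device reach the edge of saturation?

The boundary between triode and saturation is V_SD = V_SG − |V_tp| = V_ov.
V_ov = 2.6 − 0.944 = 1.66 V.

V_SD,sat = 1.66 V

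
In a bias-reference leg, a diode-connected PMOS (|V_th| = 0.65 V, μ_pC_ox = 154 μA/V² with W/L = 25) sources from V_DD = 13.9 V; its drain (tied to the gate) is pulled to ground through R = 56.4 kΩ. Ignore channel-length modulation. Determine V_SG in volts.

With gate tied to drain, V_SG = V_SD ≥ V_SG − |V_th|, so the device is in saturation.
k_p = μ_pC_ox · (W/L) = 3.85 mA/V².
KCL at the drain: ½ k_p (V_SG − |V_th|)² = (V_DD − V_SG)/R.
Let x = V_SG − 0.65. Then 109 x² + x − 13.25 = 0, giving x = 0.345 V (positive root), so V_SG = 0.995 V.
I_D = (V_DD − V_SG)/R = (13.9 − 0.995) / 56.4 = 0.229 mA.

V_SG = 0.995 V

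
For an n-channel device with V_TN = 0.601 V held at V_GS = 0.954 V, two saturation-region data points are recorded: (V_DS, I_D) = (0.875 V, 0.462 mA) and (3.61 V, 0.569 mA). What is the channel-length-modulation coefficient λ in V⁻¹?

With V_GS fixed, I_D ∝ (1 + λ V_DS) in saturation, so I_D2/I_D1 = (1 + λ V_DS2)/(1 + λ V_DS1).
0.569/0.462 = 1.232 = (1 + 3.61 λ)/(1 + 0.875 λ).
Solving: λ (I_D1 V_DS2 − I_D2 V_DS1) = I_D2 − I_D1, so λ = (0.569 − 0.462) / (0.462 × 3.61 − 0.569 × 0.875) = 0.107 / 1.17 = 0.0915 V⁻¹.

λ = 0.0915 V⁻¹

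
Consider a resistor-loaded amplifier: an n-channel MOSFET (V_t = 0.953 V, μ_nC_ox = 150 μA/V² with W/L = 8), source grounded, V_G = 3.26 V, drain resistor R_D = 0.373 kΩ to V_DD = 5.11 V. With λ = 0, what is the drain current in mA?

I_D = 3.19 mA

V_GS = V_G = 3.26 V, so V_ov = 3.26 − 0.953 = 2.31 V.
k_n = μ_nC_ox · (W/L) = 1.2 mA/V².
Assume saturation: I_D = ½ k_n V_ov² = 0.5 × 1.2 × 2.31² = 3.19 mA, giving V_DS = V_DD − I_D R_D = 5.11 − 3.19 × 0.373 = 3.92 V.
V_DS = 3.92 V ≥ V_ov = 2.31 V, confirming saturation.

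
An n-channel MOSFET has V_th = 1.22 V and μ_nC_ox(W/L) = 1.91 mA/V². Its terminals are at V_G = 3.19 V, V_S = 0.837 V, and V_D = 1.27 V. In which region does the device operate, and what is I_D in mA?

Triode; I_D = 0.758 mA

V_GS = V_G − V_S = 3.19 − 0.837 = 2.35 V; V_DS = V_D − V_S = 1.27 − 0.837 = 0.433 V.
V_ov = V_GS − V_th = 2.35 − 1.22 = 1.13 V.
Since V_DS = 0.433 V < V_ov = 1.13 V, the device is in the triode region.
I_D = k_n [V_ov · V_DS − ½ V_DS²] = 1.91 × [1.13 × 0.433 − 0.5 × 0.433²] = 0.758 mA.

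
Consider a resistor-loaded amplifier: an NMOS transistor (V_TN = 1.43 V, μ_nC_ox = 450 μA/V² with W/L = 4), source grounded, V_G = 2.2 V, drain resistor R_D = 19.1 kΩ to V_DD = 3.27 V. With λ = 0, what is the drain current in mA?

I_D = 0.164 mA

V_GS = V_G = 2.2 V, so V_ov = 2.2 − 1.43 = 0.77 V.
k_n = μ_nC_ox · (W/L) = 1.8 mA/V².
Assume saturation: I_D = ½ k_n V_ov² = 0.5 × 1.8 × 0.77² = 0.534 mA, giving V_DS = V_DD − I_D R_D = 3.27 − 0.534 × 19.1 = -6.92 V.
But -6.92 V < V_ov = 0.77 V, so the device is actually in triode.
In triode I_D = k_n[V_ov V_DS − ½ V_DS²] and I_D = (V_DD − V_DS)/R_D. Equating: 17.2 V_DS² − 27.47 V_DS + 3.27 = 0, giving V_DS = 0.13 V (the root below V_ov).
I_D = (3.27 − 0.13) / 19.1 = 0.164 mA.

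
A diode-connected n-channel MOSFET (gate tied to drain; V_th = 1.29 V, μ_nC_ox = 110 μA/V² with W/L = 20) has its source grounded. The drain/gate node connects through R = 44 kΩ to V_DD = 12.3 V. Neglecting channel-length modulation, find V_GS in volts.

V_GS = 1.76 V

With gate tied to drain, V_GS = V_DS ≥ V_GS − V_th, so the device is in saturation.
k_n = μ_nC_ox · (W/L) = 2.2 mA/V².
KCL at the drain: ½ k_n (V_GS − V_th)² = (V_DD − V_GS)/R.
Let x = V_GS − 1.29. Then 48.4 x² + x − 11.01 = 0, giving x = 0.467 V (positive root), so V_GS = 1.76 V.
I_D = (V_DD − V_GS)/R = (12.3 − 1.76) / 44 = 0.24 mA.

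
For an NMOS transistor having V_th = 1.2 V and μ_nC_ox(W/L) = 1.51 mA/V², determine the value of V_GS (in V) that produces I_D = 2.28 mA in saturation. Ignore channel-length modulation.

In saturation I_D = ½ k_n (V_GS − V_th)², so V_GS − V_th = √(2 I_D / k_n) = √(2 × 2.28 / 1.51) = 1.74 V.
V_GS = 1.2 + 1.74 = 2.94 V.

V_GS = 2.94 V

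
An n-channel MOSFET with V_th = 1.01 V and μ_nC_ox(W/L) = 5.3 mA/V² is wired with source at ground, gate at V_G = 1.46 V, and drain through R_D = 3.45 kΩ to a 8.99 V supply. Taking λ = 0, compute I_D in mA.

I_D = 0.537 mA

V_GS = V_G = 1.46 V, so V_ov = 1.46 − 1.01 = 0.45 V.
Assume saturation: I_D = ½ k_n V_ov² = 0.5 × 5.3 × 0.45² = 0.537 mA, giving V_DS = V_DD − I_D R_D = 8.99 − 0.537 × 3.45 = 7.14 V.
V_DS = 7.14 V ≥ V_ov = 0.45 V, confirming saturation.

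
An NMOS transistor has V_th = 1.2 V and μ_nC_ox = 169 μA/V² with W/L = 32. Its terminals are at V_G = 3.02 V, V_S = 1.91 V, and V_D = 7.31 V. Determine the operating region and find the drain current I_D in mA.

Cutoff; I_D = 0 mA

V_GS = V_G − V_S = 3.02 − 1.91 = 1.11 V; V_DS = V_D − V_S = 7.31 − 1.91 = 5.4 V.
V_GS = 1.11 V < V_th = 1.2 V, so the transistor is in cutoff.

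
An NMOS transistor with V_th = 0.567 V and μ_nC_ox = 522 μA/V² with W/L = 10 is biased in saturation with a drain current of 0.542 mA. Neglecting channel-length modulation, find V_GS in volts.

k_n = μ_nC_ox · (W/L) = 5.22 mA/V².
In saturation I_D = ½ k_n (V_GS − V_th)², so V_GS − V_th = √(2 I_D / k_n) = √(2 × 0.542 / 5.22) = 0.456 V.
V_GS = 0.567 + 0.456 = 1.02 V.

V_GS = 1.02 V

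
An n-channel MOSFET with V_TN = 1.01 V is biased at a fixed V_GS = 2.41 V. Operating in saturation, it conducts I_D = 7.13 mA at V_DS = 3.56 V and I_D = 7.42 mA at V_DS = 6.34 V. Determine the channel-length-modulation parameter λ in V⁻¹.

With V_GS fixed, I_D ∝ (1 + λ V_DS) in saturation, so I_D2/I_D1 = (1 + λ V_DS2)/(1 + λ V_DS1).
7.42/7.13 = 1.041 = (1 + 6.34 λ)/(1 + 3.56 λ).
Solving: λ (I_D1 V_DS2 − I_D2 V_DS1) = I_D2 − I_D1, so λ = (7.42 − 7.13) / (7.13 × 6.34 − 7.42 × 3.56) = 0.29 / 18.8 = 0.0154 V⁻¹.

λ = 0.0154 V⁻¹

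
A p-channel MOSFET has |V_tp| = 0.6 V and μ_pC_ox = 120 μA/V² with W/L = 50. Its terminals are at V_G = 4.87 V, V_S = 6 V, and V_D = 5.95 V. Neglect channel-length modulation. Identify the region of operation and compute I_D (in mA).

V_SG = V_S − V_G = 6 − 4.87 = 1.13 V; V_SD = V_S − V_D = 6 − 5.95 = 0.05 V.
k_p = μ_pC_ox · (W/L) = 6 mA/V².
V_ov = V_SG − |V_tp| = 1.13 − 0.6 = 0.53 V.
Since V_SD = 0.05 V < V_ov = 0.53 V, the device is in the triode region.
I_D = k_p [V_ov · V_SD − ½ V_SD²] = 6 × [0.53 × 0.05 − 0.5 × 0.05²] = 0.151 mA.

Triode; I_D = 0.151 mA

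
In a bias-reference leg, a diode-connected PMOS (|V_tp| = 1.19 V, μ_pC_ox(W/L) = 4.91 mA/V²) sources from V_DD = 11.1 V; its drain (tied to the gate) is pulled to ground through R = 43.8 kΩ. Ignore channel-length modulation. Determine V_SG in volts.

V_SG = 1.49 V

With gate tied to drain, V_SG = V_SD ≥ V_SG − |V_tp|, so the device is in saturation.
KCL at the drain: ½ k_p (V_SG − |V_tp|)² = (V_DD − V_SG)/R.
Let x = V_SG − 1.19. Then 108 x² + x − 9.91 = 0, giving x = 0.299 V (positive root), so V_SG = 1.49 V.
I_D = (V_DD − V_SG)/R = (11.1 − 1.49) / 43.8 = 0.219 mA.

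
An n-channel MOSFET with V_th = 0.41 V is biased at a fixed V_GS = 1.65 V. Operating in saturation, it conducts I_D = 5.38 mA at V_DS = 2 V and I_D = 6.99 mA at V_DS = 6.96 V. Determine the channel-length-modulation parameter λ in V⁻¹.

With V_GS fixed, I_D ∝ (1 + λ V_DS) in saturation, so I_D2/I_D1 = (1 + λ V_DS2)/(1 + λ V_DS1).
6.99/5.38 = 1.299 = (1 + 6.96 λ)/(1 + 2 λ).
Solving: λ (I_D1 V_DS2 − I_D2 V_DS1) = I_D2 − I_D1, so λ = (6.99 − 5.38) / (5.38 × 6.96 − 6.99 × 2) = 1.61 / 23.5 = 0.0686 V⁻¹.

λ = 0.0686 V⁻¹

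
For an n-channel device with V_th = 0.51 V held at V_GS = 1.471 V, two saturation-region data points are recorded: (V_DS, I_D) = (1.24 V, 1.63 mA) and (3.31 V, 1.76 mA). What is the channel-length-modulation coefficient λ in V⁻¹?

With V_GS fixed, I_D ∝ (1 + λ V_DS) in saturation, so I_D2/I_D1 = (1 + λ V_DS2)/(1 + λ V_DS1).
1.76/1.63 = 1.08 = (1 + 3.31 λ)/(1 + 1.24 λ).
Solving: λ (I_D1 V_DS2 − I_D2 V_DS1) = I_D2 − I_D1, so λ = (1.76 − 1.63) / (1.63 × 3.31 − 1.76 × 1.24) = 0.13 / 3.21 = 0.0405 V⁻¹.

λ = 0.0405 V⁻¹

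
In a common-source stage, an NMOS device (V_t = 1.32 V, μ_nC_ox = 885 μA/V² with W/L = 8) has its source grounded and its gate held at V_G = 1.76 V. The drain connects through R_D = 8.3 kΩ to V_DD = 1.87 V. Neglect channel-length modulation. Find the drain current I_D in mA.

V_GS = V_G = 1.76 V, so V_ov = 1.76 − 1.32 = 0.44 V.
k_n = μ_nC_ox · (W/L) = 7.08 mA/V².
Assume saturation: I_D = ½ k_n V_ov² = 0.5 × 7.08 × 0.44² = 0.685 mA, giving V_DS = V_DD − I_D R_D = 1.87 − 0.685 × 8.3 = -3.82 V.
But -3.82 V < V_ov = 0.44 V, so the device is actually in triode.
In triode I_D = k_n[V_ov V_DS − ½ V_DS²] and I_D = (V_DD − V_DS)/R_D. Equating: 29.4 V_DS² − 26.86 V_DS + 1.87 = 0, giving V_DS = 0.0759 V (the root below V_ov).
I_D = (1.87 − 0.0759) / 8.3 = 0.216 mA.

I_D = 0.216 mA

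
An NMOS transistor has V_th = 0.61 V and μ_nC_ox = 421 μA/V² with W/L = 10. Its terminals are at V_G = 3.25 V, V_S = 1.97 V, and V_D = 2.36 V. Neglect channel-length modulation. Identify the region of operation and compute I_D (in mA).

Triode; I_D = 0.780 mA

V_GS = V_G − V_S = 3.25 − 1.97 = 1.28 V; V_DS = V_D − V_S = 2.36 − 1.97 = 0.39 V.
k_n = μ_nC_ox · (W/L) = 4.21 mA/V².
V_ov = V_GS − V_th = 1.28 − 0.61 = 0.67 V.
Since V_DS = 0.39 V < V_ov = 0.67 V, the device is in the triode region.
I_D = k_n [V_ov · V_DS − ½ V_DS²] = 4.21 × [0.67 × 0.39 − 0.5 × 0.39²] = 0.78 mA.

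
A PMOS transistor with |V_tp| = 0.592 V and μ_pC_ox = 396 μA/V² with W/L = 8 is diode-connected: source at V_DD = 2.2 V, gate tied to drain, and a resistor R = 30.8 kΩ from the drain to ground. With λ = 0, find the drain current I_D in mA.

I_D = 0.0466 mA

With gate tied to drain, V_SG = V_SD ≥ V_SG − |V_tp|, so the device is in saturation.
k_p = μ_pC_ox · (W/L) = 3.168 mA/V².
KCL at the drain: ½ k_p (V_SG − |V_tp|)² = (V_DD − V_SG)/R.
Let x = V_SG − 0.592. Then 48.8 x² + x − 1.608 = 0, giving x = 0.172 V (positive root), so V_SG = 0.764 V.
I_D = (V_DD − V_SG)/R = (2.2 − 0.764) / 30.8 = 0.0466 mA.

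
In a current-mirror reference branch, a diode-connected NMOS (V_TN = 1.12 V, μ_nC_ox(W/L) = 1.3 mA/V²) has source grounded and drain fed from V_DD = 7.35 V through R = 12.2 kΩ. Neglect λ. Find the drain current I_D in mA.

I_D = 0.443 mA

With gate tied to drain, V_GS = V_DS ≥ V_GS − V_TN, so the device is in saturation.
KCL at the drain: ½ k_n (V_GS − V_TN)² = (V_DD − V_GS)/R.
Let x = V_GS − 1.12. Then 7.93 x² + x − 6.23 = 0, giving x = 0.826 V (positive root), so V_GS = 1.95 V.
I_D = (V_DD − V_GS)/R = (7.35 − 1.95) / 12.2 = 0.443 mA.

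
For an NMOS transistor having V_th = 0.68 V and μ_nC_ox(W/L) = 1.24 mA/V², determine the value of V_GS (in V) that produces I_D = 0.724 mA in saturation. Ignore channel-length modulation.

In saturation I_D = ½ k_n (V_GS − V_th)², so V_GS − V_th = √(2 I_D / k_n) = √(2 × 0.724 / 1.24) = 1.08 V.
V_GS = 0.68 + 1.08 = 1.76 V.

V_GS = 1.76 V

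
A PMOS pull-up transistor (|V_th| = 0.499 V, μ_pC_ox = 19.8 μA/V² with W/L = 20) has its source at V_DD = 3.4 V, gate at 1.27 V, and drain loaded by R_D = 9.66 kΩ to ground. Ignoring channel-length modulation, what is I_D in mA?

V_SG = V_DD − V_G = 3.4 − 1.27 = 2.13 V, so V_ov = 2.13 − 0.499 = 1.63 V.
k_p = μ_pC_ox · (W/L) = 0.396 mA/V².
Assume saturation: I_D = ½ k_p V_ov² = 0.5 × 0.396 × 1.63² = 0.527 mA, giving V_SD = V_DD − I_D R_D = 3.4 − 0.527 × 9.66 = -1.69 V.
But -1.69 V < V_ov = 1.63 V, so the device is actually in triode.
In triode I_D = k_p[V_ov V_SD − ½ V_SD²] and I_D = (V_DD − V_SD)/R_D. Equating: 1.91 V_SD² − 7.239 V_SD + 3.4 = 0, giving V_SD = 0.549 V (the root below V_ov).
I_D = (3.4 − 0.549) / 9.66 = 0.295 mA.

I_D = 0.295 mA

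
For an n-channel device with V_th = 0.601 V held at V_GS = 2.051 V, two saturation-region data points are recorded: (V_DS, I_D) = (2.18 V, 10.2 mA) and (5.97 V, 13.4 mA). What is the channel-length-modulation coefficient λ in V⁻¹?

λ = 0.101 V⁻¹

With V_GS fixed, I_D ∝ (1 + λ V_DS) in saturation, so I_D2/I_D1 = (1 + λ V_DS2)/(1 + λ V_DS1).
13.4/10.2 = 1.314 = (1 + 5.97 λ)/(1 + 2.18 λ).
Solving: λ (I_D1 V_DS2 − I_D2 V_DS1) = I_D2 − I_D1, so λ = (13.4 − 10.2) / (10.2 × 5.97 − 13.4 × 2.18) = 3.2 / 31.7 = 0.101 V⁻¹.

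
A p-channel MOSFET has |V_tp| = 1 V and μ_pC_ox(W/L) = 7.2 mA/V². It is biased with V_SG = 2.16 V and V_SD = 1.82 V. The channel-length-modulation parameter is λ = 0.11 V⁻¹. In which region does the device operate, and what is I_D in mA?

V_ov = V_SG − |V_tp| = 2.16 − 1 = 1.16 V.
Since V_SD = 1.82 V ≥ V_ov = 1.16 V, the device is in saturation.
I_D = ½ k_p V_ov² (1 + λ V_SD) = 0.5 × 7.2 × 1.16² × (1 + 0.11 × 1.82) = 5.81 mA.

Saturation; I_D = 5.81 mA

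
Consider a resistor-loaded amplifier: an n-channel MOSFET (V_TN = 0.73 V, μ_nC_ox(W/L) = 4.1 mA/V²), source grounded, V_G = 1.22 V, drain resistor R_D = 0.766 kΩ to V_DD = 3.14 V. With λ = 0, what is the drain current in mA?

V_GS = V_G = 1.22 V, so V_ov = 1.22 − 0.73 = 0.49 V.
Assume saturation: I_D = ½ k_n V_ov² = 0.5 × 4.1 × 0.49² = 0.492 mA, giving V_DS = V_DD − I_D R_D = 3.14 − 0.492 × 0.766 = 2.76 V.
V_DS = 2.76 V ≥ V_ov = 0.49 V, confirming saturation.

I_D = 0.492 mA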